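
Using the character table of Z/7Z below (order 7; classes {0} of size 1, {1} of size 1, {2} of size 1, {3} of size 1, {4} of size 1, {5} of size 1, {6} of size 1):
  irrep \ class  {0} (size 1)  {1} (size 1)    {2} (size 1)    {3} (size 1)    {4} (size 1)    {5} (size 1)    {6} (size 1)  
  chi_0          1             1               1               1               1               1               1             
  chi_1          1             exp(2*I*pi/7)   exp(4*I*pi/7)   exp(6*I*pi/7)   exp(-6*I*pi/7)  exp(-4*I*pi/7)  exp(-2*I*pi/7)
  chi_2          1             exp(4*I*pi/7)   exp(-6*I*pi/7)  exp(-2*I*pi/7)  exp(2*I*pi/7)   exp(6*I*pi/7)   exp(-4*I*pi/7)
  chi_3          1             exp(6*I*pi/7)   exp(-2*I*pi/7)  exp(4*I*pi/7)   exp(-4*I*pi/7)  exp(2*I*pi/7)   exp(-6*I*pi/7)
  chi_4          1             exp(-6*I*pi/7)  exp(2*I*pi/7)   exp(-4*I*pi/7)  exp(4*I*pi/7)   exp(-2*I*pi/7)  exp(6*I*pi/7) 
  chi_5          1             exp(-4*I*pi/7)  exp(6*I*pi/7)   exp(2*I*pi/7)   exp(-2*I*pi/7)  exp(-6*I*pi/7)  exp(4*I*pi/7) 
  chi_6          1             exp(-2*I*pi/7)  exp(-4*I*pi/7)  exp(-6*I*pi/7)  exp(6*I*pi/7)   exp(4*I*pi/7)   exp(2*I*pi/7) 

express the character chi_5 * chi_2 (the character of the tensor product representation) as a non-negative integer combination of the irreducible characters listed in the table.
chi_5 tensor chi_2 = chi_0 (all other irreducibles have multiplicity 0).

Derivation: The character of a tensor product is the pointwise product (chi_5 * chi_2)(C) = chi_5(C) * chi_2(C):
  {0}: (1)*(1), {1}: (exp(-4*I*pi/7))*(exp(4*I*pi/7)), {2}: (exp(6*I*pi/7))*(exp(-6*I*pi/7)), {3}: (exp(2*I*pi/7))*(exp(-2*I*pi/7)), {4}: (exp(-2*I*pi/7))*(exp(2*I*pi/7)), {5}: (exp(-6*I*pi/7))*(exp(6*I*pi/7)), {6}: (exp(4*I*pi/7))*(exp(-4*I*pi/7))
so (chi_5 * chi_2) takes values
  {0} -> 1, {1} -> 1, {2} -> 1, {3} -> 1, {4} -> 1, {5} -> 1, {6} -> 1.
Now take the inner product of this character with each irreducible chi from the table, <chi_5*chi_2, chi> = (1/7) sum_C |C| (chi_5*chi_2)(C) conj(chi(C)):
  <chi_5*chi_2, chi_0> = (1/7)[1*(1)*conj(1) + 1*(1)*conj(1) + 1*(1)*conj(1) + 1*(1)*conj(1) + 1*(1)*conj(1) + 1*(1)*conj(1) + 1*(1)*conj(1)]
      = (1/7)[(1) + (1) + (1) + (1) + (1) + (1) + (1)] = 7/7 = 1
  <chi_5*chi_2, chi_1> = (1/7)[1*(1)*conj(1) + 1*(1)*conj(exp(2*I*pi/7)) + 1*(1)*conj(exp(4*I*pi/7)) + 1*(1)*conj(exp(6*I*pi/7)) + 1*(1)*conj(exp(-6*I*pi/7)) + 1*(1)*conj(exp(-4*I*pi/7)) + 1*(1)*conj(exp(-2*I*pi/7))]
      = (1/7)[(1) + (exp(-2*I*pi/7)) + (exp(-4*I*pi/7)) + (exp(-6*I*pi/7)) + (exp(6*I*pi/7)) + (exp(4*I*pi/7)) + (exp(2*I*pi/7))] = 0/7 = 0
  <chi_5*chi_2, chi_2> = (1/7)[1*(1)*conj(1) + 1*(1)*conj(exp(4*I*pi/7)) + 1*(1)*conj(exp(-6*I*pi/7)) + 1*(1)*conj(exp(-2*I*pi/7)) + 1*(1)*conj(exp(2*I*pi/7)) + 1*(1)*conj(exp(6*I*pi/7)) + 1*(1)*conj(exp(-4*I*pi/7))]
      = (1/7)[(1) + (exp(-4*I*pi/7)) + (exp(6*I*pi/7)) + (exp(2*I*pi/7)) + (exp(-2*I*pi/7)) + (exp(-6*I*pi/7)) + (exp(4*I*pi/7))] = 0/7 = 0
  <chi_5*chi_2, chi_3> = (1/7)[1*(1)*conj(1) + 1*(1)*conj(exp(6*I*pi/7)) + 1*(1)*conj(exp(-2*I*pi/7)) + 1*(1)*conj(exp(4*I*pi/7)) + 1*(1)*conj(exp(-4*I*pi/7)) + 1*(1)*conj(exp(2*I*pi/7)) + 1*(1)*conj(exp(-6*I*pi/7))]
      = (1/7)[(1) + (exp(-6*I*pi/7)) + (exp(2*I*pi/7)) + (exp(-4*I*pi/7)) + (exp(4*I*pi/7)) + (exp(-2*I*pi/7)) + (exp(6*I*pi/7))] = 0/7 = 0
  <chi_5*chi_2, chi_4> = (1/7)[1*(1)*conj(1) + 1*(1)*conj(exp(-6*I*pi/7)) + 1*(1)*conj(exp(2*I*pi/7)) + 1*(1)*conj(exp(-4*I*pi/7)) + 1*(1)*conj(exp(4*I*pi/7)) + 1*(1)*conj(exp(-2*I*pi/7)) + 1*(1)*conj(exp(6*I*pi/7))]
      = (1/7)[(1) + (exp(6*I*pi/7)) + (exp(-2*I*pi/7)) + (exp(4*I*pi/7)) + (exp(-4*I*pi/7)) + (exp(2*I*pi/7)) + (exp(-6*I*pi/7))] = 0/7 = 0
  <chi_5*chi_2, chi_5> = (1/7)[1*(1)*conj(1) + 1*(1)*conj(exp(-4*I*pi/7)) + 1*(1)*conj(exp(6*I*pi/7)) + 1*(1)*conj(exp(2*I*pi/7)) + 1*(1)*conj(exp(-2*I*pi/7)) + 1*(1)*conj(exp(-6*I*pi/7)) + 1*(1)*conj(exp(4*I*pi/7))]
      = (1/7)[(1) + (exp(4*I*pi/7)) + (exp(-6*I*pi/7)) + (exp(-2*I*pi/7)) + (exp(2*I*pi/7)) + (exp(6*I*pi/7)) + (exp(-4*I*pi/7))] = 0/7 = 0
  <chi_5*chi_2, chi_6> = (1/7)[1*(1)*conj(1) + 1*(1)*conj(exp(-2*I*pi/7)) + 1*(1)*conj(exp(-4*I*pi/7)) + 1*(1)*conj(exp(-6*I*pi/7)) + 1*(1)*conj(exp(6*I*pi/7)) + 1*(1)*conj(exp(4*I*pi/7)) + 1*(1)*conj(exp(2*I*pi/7))]
      = (1/7)[(1) + (exp(2*I*pi/7)) + (exp(4*I*pi/7)) + (exp(6*I*pi/7)) + (exp(-6*I*pi/7)) + (exp(-4*I*pi/7)) + (exp(-2*I*pi/7))] = 0/7 = 0
(Exp terms are combined using exp(i*s)*conj(exp(i*t)) = exp(i*(s-t)), and sums of them are collapsed using the identity that for every m > 1 the m distinct m-th roots of unity sum to 0, e.g. 1 + exp(2*I*pi/3) + exp(-2*I*pi/3) = 0.)
Hence the multiplicities are chi_0: 1. Dimension check: dim(chi_5)*dim(chi_2) = 1*1 = 1 and sum (mult * dim) = 1*1 = 1.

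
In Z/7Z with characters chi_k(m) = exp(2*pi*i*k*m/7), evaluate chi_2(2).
chi_2(2) = zeta_7^4 = exp(-6*I*pi/7)

Solution. chi_2(2) = zeta_7^(2*2) = zeta_7^4. Since zeta_7^7 = 1, this equals zeta_7^4 = exp(2*pi*i*4/7) = exp(-6*I*pi/7).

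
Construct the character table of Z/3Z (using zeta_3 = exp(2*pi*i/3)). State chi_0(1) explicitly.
Character table of Z/3Z (irreps indexed chi_0,...,chi_2 with chi_k(m) = zeta_3^(k*m), zeta_3 = exp(2*pi*i/3)):
  irrep \ class  {0} (size 1)  {1} (size 1)    {2} (size 1)  
  chi_0          1             1               1             
  chi_1          1             exp(2*I*pi/3)   exp(-2*I*pi/3)
  chi_2          1             exp(-2*I*pi/3)  exp(2*I*pi/3) 

Spot check: chi_0(1) = zeta_3^(0*1) = zeta_3^0 = 1.

Working: Z/3Z is abelian, so all 3 irreducible complex representations are 1-dimensional. They are given by chi_k(m) = zeta_3^(k*m) for k = 0,...,2. Row orthogonality: sum_m chi_k(m) conj(chi_l(m)) = 3 * [k = l].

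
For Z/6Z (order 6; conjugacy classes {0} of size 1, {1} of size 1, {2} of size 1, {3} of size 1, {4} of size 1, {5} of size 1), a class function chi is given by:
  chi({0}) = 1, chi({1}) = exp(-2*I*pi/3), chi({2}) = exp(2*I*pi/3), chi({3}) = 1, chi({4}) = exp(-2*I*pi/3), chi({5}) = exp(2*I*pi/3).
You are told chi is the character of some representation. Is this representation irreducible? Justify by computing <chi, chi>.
Irreducible: <chi, chi> = 1.

<chi, chi> = (1/|G|) sum_C |C| * |chi(C)|^2 = (1/6)[1*|1|^2 + 1*|exp(-2*I*pi/3)|^2 + 1*|exp(2*I*pi/3)|^2 + 1*|1|^2 + 1*|exp(-2*I*pi/3)|^2 + 1*|exp(2*I*pi/3)|^2]
  = (1/6)[(1) + (1) + (1) + (1) + (1) + (1)] = 6/6 = 1.
(Exp terms are combined using exp(i*s)*conj(exp(i*t)) = exp(i*(s-t)), and sums of them are collapsed using the identity that for every m > 1 the m distinct m-th roots of unity sum to 0, e.g. 1 + exp(2*I*pi/3) + exp(-2*I*pi/3) = 0.)
A character is irreducible iff <chi, chi> = 1, so this representation is irreducible.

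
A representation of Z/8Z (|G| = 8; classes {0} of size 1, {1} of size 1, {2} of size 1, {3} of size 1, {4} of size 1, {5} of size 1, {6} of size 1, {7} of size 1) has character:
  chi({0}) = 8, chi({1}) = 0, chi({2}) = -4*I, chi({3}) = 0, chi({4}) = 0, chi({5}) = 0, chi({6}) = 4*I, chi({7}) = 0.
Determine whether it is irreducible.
Not irreducible (reducible): <chi, chi> = 12 > 1.

Proof sketch: <chi, chi> = (1/|G|) sum_C |C| * |chi(C)|^2 = (1/8)[1*|8|^2 + 1*|0|^2 + 1*|-4*I|^2 + 1*|0|^2 + 1*|0|^2 + 1*|0|^2 + 1*|4*I|^2 + 1*|0|^2]
  = (1/8)[(64) + (0) + (16) + (0) + (0) + (0) + (16) + (0)] = 96/8 = 12.
(Exp terms are combined using exp(i*s)*conj(exp(i*t)) = exp(i*(s-t)), and sums of them are collapsed using the identity that for every m > 1 the m distinct m-th roots of unity sum to 0, e.g. 1 + exp(2*I*pi/3) + exp(-2*I*pi/3) = 0.)
A character is irreducible iff <chi, chi> = 1, so this representation is reducible.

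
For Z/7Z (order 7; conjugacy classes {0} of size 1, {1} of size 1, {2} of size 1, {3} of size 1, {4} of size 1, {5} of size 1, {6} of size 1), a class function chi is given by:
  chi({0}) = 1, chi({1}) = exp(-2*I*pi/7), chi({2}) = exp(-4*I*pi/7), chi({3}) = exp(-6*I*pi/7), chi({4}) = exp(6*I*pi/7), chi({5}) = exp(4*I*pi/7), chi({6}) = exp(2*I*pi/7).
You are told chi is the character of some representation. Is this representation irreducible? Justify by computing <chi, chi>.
Irreducible: <chi, chi> = 1.

Working: <chi, chi> = (1/|G|) sum_C |C| * |chi(C)|^2 = (1/7)[1*|1|^2 + 1*|exp(-2*I*pi/7)|^2 + 1*|exp(-4*I*pi/7)|^2 + 1*|exp(-6*I*pi/7)|^2 + 1*|exp(6*I*pi/7)|^2 + 1*|exp(4*I*pi/7)|^2 + 1*|exp(2*I*pi/7)|^2]
  = (1/7)[(1) + (1) + (1) + (1) + (1) + (1) + (1)] = 7/7 = 1.
(Exp terms are combined using exp(i*s)*conj(exp(i*t)) = exp(i*(s-t)), and sums of them are collapsed using the identity that for every m > 1 the m distinct m-th roots of unity sum to 0, e.g. 1 + exp(2*I*pi/3) + exp(-2*I*pi/3) = 0.)
A character is irreducible iff <chi, chi> = 1, so this representation is irreducible.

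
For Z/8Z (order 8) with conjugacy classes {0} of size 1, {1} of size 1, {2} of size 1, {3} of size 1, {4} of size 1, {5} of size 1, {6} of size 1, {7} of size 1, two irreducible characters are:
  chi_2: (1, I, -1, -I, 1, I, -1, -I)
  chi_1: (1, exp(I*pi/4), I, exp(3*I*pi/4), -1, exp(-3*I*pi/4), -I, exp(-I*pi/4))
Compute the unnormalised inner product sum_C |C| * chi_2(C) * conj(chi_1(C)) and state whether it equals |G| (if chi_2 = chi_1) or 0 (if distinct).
Sum = 0; so <chi_2, chi_1> = 0 (distinct irreducibles are orthogonal).

Argument: Compute term by term over conjugacy classes (|C| * chi_2(C) * conj(chi_1(C))):
  1*(1)*conj(1) + 1*(I)*conj(exp(I*pi/4)) + 1*(-1)*conj(I) + 1*(-I)*conj(exp(3*I*pi/4)) + 1*(1)*conj(-1) + 1*(I)*conj(exp(-3*I*pi/4)) + 1*(-1)*conj(-I) + 1*(-I)*conj(exp(-I*pi/4))
  = (1) + (exp(I*pi/4)) + (I) + (-exp(-I*pi/4)) + (-1) + (exp(-3*I*pi/4)) + (-I) + (-exp(3*I*pi/4))
  = 0.
(Exp terms are combined using exp(i*s)*conj(exp(i*t)) = exp(i*(s-t)), and sums of them are collapsed using the identity that for every m > 1 the m distinct m-th roots of unity sum to 0, e.g. 1 + exp(2*I*pi/3) + exp(-2*I*pi/3) = 0.)
Dividing by |G| = 8 gives 0/8 = 0, matching the row-orthogonality relation <chi_2, chi_1> = [chi_2 = chi_1].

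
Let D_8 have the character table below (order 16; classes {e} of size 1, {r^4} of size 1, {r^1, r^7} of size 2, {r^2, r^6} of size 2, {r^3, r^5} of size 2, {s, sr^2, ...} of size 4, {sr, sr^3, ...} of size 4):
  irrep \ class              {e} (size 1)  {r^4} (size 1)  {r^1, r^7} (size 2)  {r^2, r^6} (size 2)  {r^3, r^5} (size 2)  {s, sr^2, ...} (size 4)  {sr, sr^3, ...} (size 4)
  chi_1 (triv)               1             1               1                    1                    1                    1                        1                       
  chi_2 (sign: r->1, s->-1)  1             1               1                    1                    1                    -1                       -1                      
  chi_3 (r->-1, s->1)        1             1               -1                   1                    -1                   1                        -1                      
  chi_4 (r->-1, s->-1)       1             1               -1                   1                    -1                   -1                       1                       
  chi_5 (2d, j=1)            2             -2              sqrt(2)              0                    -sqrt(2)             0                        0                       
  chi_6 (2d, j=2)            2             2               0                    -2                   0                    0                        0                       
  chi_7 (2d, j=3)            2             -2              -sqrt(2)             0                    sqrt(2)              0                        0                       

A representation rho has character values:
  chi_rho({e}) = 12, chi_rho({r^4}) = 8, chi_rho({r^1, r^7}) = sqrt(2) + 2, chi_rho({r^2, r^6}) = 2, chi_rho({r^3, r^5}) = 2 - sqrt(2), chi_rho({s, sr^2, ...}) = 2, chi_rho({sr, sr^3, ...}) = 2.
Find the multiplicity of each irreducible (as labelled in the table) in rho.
Multiplicities: chi_1: 3, chi_2: 1, chi_3: 1, chi_4: 1, chi_5: 1, chi_6: 2, chi_7: 0.

Solution. Use <chi_rho, chi> = (1/|G|) sum_C |C| * chi_rho(C) * conj(chi(C)) with |G| = 16 for each irreducible chi in the table:
  <chi_rho, chi_1> = (1/16)[1*(12)*conj(1) + 1*(8)*conj(1) + 2*(sqrt(2) + 2)*conj(1) + 2*(2)*conj(1) + 2*(2 - sqrt(2))*conj(1) + 4*(2)*conj(1) + 4*(2)*conj(1)]
      = (1/16)[(12) + (8) + (2*sqrt(2) + 4) + (4) + (4 - 2*sqrt(2)) + (8) + (8)] = 48/16 = 3
  <chi_rho, chi_2> = (1/16)[1*(12)*conj(1) + 1*(8)*conj(1) + 2*(sqrt(2) + 2)*conj(1) + 2*(2)*conj(1) + 2*(2 - sqrt(2))*conj(1) + 4*(2)*conj(-1) + 4*(2)*conj(-1)]
      = (1/16)[(12) + (8) + (2*sqrt(2) + 4) + (4) + (4 - 2*sqrt(2)) + (-8) + (-8)] = 16/16 = 1
  <chi_rho, chi_3> = (1/16)[1*(12)*conj(1) + 1*(8)*conj(1) + 2*(sqrt(2) + 2)*conj(-1) + 2*(2)*conj(1) + 2*(2 - sqrt(2))*conj(-1) + 4*(2)*conj(1) + 4*(2)*conj(-1)]
      = (1/16)[(12) + (8) + (-4 - 2*sqrt(2)) + (4) + (-4 + 2*sqrt(2)) + (8) + (-8)] = 16/16 = 1
  <chi_rho, chi_4> = (1/16)[1*(12)*conj(1) + 1*(8)*conj(1) + 2*(sqrt(2) + 2)*conj(-1) + 2*(2)*conj(1) + 2*(2 - sqrt(2))*conj(-1) + 4*(2)*conj(-1) + 4*(2)*conj(1)]
      = (1/16)[(12) + (8) + (-4 - 2*sqrt(2)) + (4) + (-4 + 2*sqrt(2)) + (-8) + (8)] = 16/16 = 1
  <chi_rho, chi_5> = (1/16)[1*(12)*conj(2) + 1*(8)*conj(-2) + 2*(sqrt(2) + 2)*conj(sqrt(2)) + 2*(2)*conj(0) + 2*(2 - sqrt(2))*conj(-sqrt(2)) + 4*(2)*conj(0) + 4*(2)*conj(0)]
      = (1/16)[(24) + (-16) + (4 + 4*sqrt(2)) + (0) + (4 - 4*sqrt(2)) + (0) + (0)] = 16/16 = 1
  <chi_rho, chi_6> = (1/16)[1*(12)*conj(2) + 1*(8)*conj(2) + 2*(sqrt(2) + 2)*conj(0) + 2*(2)*conj(-2) + 2*(2 - sqrt(2))*conj(0) + 4*(2)*conj(0) + 4*(2)*conj(0)]
      = (1/16)[(24) + (16) + (0) + (-8) + (0) + (0) + (0)] = 32/16 = 2
  <chi_rho, chi_7> = (1/16)[1*(12)*conj(2) + 1*(8)*conj(-2) + 2*(sqrt(2) + 2)*conj(-sqrt(2)) + 2*(2)*conj(0) + 2*(2 - sqrt(2))*conj(sqrt(2)) + 4*(2)*conj(0) + 4*(2)*conj(0)]
      = (1/16)[(24) + (-16) + (-4*sqrt(2) - 4) + (0) + (-4 + 4*sqrt(2)) + (0) + (0)] = 0/16 = 0
Dimension check: dim(rho) = sum (mult * dim) = 3*1 + 1*1 + 1*1 + 1*1 + 1*2 + 2*2 + 0*2 = 12 = chi_rho(e) = 12.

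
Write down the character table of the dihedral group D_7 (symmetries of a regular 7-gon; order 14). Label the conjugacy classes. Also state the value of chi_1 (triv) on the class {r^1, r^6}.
Conjugacy classes: {e} of size 1, {r^1, r^6} of size 2, {r^2, r^5} of size 2, {r^3, r^4} of size 2, {s, sr, ..., sr^6} of size 7.
Character table:
  irrep \ class              {e} (size 1)  {r^1, r^6} (size 2)  {r^2, r^5} (size 2)  {r^3, r^4} (size 2)  {s, sr, ..., sr^6} (size 7)
  chi_1 (triv)               1             1                    1                    1                    1                          
  chi_2 (sign: r->1, s->-1)  1             1                    1                    1                    -1                         
  chi_3 (2d, j=1)            2             2*cos(2*pi/7)        -2*cos(3*pi/7)       -2*cos(pi/7)         0                          
  chi_4 (2d, j=2)            2             -2*cos(3*pi/7)       -2*cos(pi/7)         2*cos(2*pi/7)        0                          
  chi_5 (2d, j=3)            2             -2*cos(pi/7)         2*cos(2*pi/7)        -2*cos(3*pi/7)       0                          

Spot check: chi_1 (triv) on {r^1, r^6} = 1.

Working: D_7 has order 2*7 = 14 with 5 conjugacy classes, hence 5 irreducibles. Sum of squared dims 1 + 1 + 4 + 4 + 4 = 14 = |G|. Linear characters come from the abelianisation; the 2-dimensional irreps have character r^k -> 2*cos(2*pi*j*k/7), reflections -> 0.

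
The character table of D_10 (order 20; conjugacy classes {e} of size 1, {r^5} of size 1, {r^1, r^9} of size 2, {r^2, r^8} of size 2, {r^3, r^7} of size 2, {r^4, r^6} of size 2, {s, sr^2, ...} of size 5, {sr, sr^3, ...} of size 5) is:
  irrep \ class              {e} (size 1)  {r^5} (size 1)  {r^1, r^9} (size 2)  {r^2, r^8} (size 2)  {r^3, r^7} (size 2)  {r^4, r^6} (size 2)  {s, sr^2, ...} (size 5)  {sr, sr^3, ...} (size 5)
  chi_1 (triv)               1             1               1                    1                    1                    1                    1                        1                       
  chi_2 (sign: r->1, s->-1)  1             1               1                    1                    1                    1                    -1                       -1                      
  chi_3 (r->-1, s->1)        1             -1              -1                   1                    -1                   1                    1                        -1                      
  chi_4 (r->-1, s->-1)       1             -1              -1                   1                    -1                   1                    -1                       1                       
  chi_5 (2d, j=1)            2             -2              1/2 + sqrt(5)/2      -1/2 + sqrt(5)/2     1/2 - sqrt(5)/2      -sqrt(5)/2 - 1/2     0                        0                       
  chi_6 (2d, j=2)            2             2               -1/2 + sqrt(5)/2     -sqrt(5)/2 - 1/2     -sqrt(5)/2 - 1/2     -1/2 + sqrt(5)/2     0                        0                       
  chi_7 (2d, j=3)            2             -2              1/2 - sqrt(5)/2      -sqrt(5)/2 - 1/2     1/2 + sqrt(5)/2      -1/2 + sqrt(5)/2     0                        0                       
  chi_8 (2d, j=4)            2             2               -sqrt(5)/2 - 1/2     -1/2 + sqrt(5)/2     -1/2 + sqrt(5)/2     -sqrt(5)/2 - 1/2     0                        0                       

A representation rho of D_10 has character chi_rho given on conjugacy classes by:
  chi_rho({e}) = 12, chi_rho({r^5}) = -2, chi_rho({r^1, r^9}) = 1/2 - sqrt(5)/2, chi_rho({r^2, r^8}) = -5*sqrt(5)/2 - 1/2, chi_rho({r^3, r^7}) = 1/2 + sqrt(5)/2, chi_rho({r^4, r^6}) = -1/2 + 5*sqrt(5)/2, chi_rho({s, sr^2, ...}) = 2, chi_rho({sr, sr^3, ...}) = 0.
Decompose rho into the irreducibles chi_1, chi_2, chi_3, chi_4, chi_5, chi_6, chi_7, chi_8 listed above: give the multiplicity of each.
Multiplicities: chi_1: 1, chi_2: 0, chi_3: 1, chi_4: 0, chi_5: 0, chi_6: 2, chi_7: 3, chi_8: 0.

Working: Use <chi_rho, chi> = (1/|G|) sum_C |C| * chi_rho(C) * conj(chi(C)) with |G| = 20 for each irreducible chi in the table:
  <chi_rho, chi_1> = (1/20)[1*(12)*conj(1) + 1*(-2)*conj(1) + 2*(1/2 - sqrt(5)/2)*conj(1) + 2*(-5*sqrt(5)/2 - 1/2)*conj(1) + 2*(1/2 + sqrt(5)/2)*conj(1) + 2*(-1/2 + 5*sqrt(5)/2)*conj(1) + 5*(2)*conj(1) + 5*(0)*conj(1)]
      = (1/20)[(12) + (-2) + (1 - sqrt(5)) + (-5*sqrt(5) - 1) + (1 + sqrt(5)) + (-1 + 5*sqrt(5)) + (10) + (0)] = 20/20 = 1
  <chi_rho, chi_2> = (1/20)[1*(12)*conj(1) + 1*(-2)*conj(1) + 2*(1/2 - sqrt(5)/2)*conj(1) + 2*(-5*sqrt(5)/2 - 1/2)*conj(1) + 2*(1/2 + sqrt(5)/2)*conj(1) + 2*(-1/2 + 5*sqrt(5)/2)*conj(1) + 5*(2)*conj(-1) + 5*(0)*conj(-1)]
      = (1/20)[(12) + (-2) + (1 - sqrt(5)) + (-5*sqrt(5) - 1) + (1 + sqrt(5)) + (-1 + 5*sqrt(5)) + (-10) + (0)] = 0/20 = 0
  <chi_rho, chi_3> = (1/20)[1*(12)*conj(1) + 1*(-2)*conj(-1) + 2*(1/2 - sqrt(5)/2)*conj(-1) + 2*(-5*sqrt(5)/2 - 1/2)*conj(1) + 2*(1/2 + sqrt(5)/2)*conj(-1) + 2*(-1/2 + 5*sqrt(5)/2)*conj(1) + 5*(2)*conj(1) + 5*(0)*conj(-1)]
      = (1/20)[(12) + (2) + (-1 + sqrt(5)) + (-5*sqrt(5) - 1) + (-sqrt(5) - 1) + (-1 + 5*sqrt(5)) + (10) + (0)] = 20/20 = 1
  <chi_rho, chi_4> = (1/20)[1*(12)*conj(1) + 1*(-2)*conj(-1) + 2*(1/2 - sqrt(5)/2)*conj(-1) + 2*(-5*sqrt(5)/2 - 1/2)*conj(1) + 2*(1/2 + sqrt(5)/2)*conj(-1) + 2*(-1/2 + 5*sqrt(5)/2)*conj(1) + 5*(2)*conj(-1) + 5*(0)*conj(1)]
      = (1/20)[(12) + (2) + (-1 + sqrt(5)) + (-5*sqrt(5) - 1) + (-sqrt(5) - 1) + (-1 + 5*sqrt(5)) + (-10) + (0)] = 0/20 = 0
  <chi_rho, chi_5> = (1/20)[1*(12)*conj(2) + 1*(-2)*conj(-2) + 2*(1/2 - sqrt(5)/2)*conj(1/2 + sqrt(5)/2) + 2*(-5*sqrt(5)/2 - 1/2)*conj(-1/2 + sqrt(5)/2) + 2*(1/2 + sqrt(5)/2)*conj(1/2 - sqrt(5)/2) + 2*(-1/2 + 5*sqrt(5)/2)*conj(-sqrt(5)/2 - 1/2) + 5*(2)*conj(0) + 5*(0)*conj(0)]
      = (1/20)[(24) + (4) + (-2) + (-12 + 2*sqrt(5)) + (-2) + (-12 - 2*sqrt(5)) + (0) + (0)] = 0/20 = 0
  <chi_rho, chi_6> = (1/20)[1*(12)*conj(2) + 1*(-2)*conj(2) + 2*(1/2 - sqrt(5)/2)*conj(-1/2 + sqrt(5)/2) + 2*(-5*sqrt(5)/2 - 1/2)*conj(-sqrt(5)/2 - 1/2) + 2*(1/2 + sqrt(5)/2)*conj(-sqrt(5)/2 - 1/2) + 2*(-1/2 + 5*sqrt(5)/2)*conj(-1/2 + sqrt(5)/2) + 5*(2)*conj(0) + 5*(0)*conj(0)]
      = (1/20)[(24) + (-4) + (-3 + sqrt(5)) + (3*sqrt(5) + 13) + (-3 - sqrt(5)) + (13 - 3*sqrt(5)) + (0) + (0)] = 40/20 = 2
  <chi_rho, chi_7> = (1/20)[1*(12)*conj(2) + 1*(-2)*conj(-2) + 2*(1/2 - sqrt(5)/2)*conj(1/2 - sqrt(5)/2) + 2*(-5*sqrt(5)/2 - 1/2)*conj(-sqrt(5)/2 - 1/2) + 2*(1/2 + sqrt(5)/2)*conj(1/2 + sqrt(5)/2) + 2*(-1/2 + 5*sqrt(5)/2)*conj(-1/2 + sqrt(5)/2) + 5*(2)*conj(0) + 5*(0)*conj(0)]
      = (1/20)[(24) + (4) + (3 - sqrt(5)) + (3*sqrt(5) + 13) + (sqrt(5) + 3) + (13 - 3*sqrt(5)) + (0) + (0)] = 60/20 = 3
  <chi_rho, chi_8> = (1/20)[1*(12)*conj(2) + 1*(-2)*conj(2) + 2*(1/2 - sqrt(5)/2)*conj(-sqrt(5)/2 - 1/2) + 2*(-5*sqrt(5)/2 - 1/2)*conj(-1/2 + sqrt(5)/2) + 2*(1/2 + sqrt(5)/2)*conj(-1/2 + sqrt(5)/2) + 2*(-1/2 + 5*sqrt(5)/2)*conj(-sqrt(5)/2 - 1/2) + 5*(2)*conj(0) + 5*(0)*conj(0)]
      = (1/20)[(24) + (-4) + (2) + (-12 + 2*sqrt(5)) + (2) + (-12 - 2*sqrt(5)) + (0) + (0)] = 0/20 = 0
Dimension check: dim(rho) = sum (mult * dim) = 1*1 + 0*1 + 1*1 + 0*1 + 0*2 + 2*2 + 3*2 + 0*2 = 12 = chi_rho(e) = 12.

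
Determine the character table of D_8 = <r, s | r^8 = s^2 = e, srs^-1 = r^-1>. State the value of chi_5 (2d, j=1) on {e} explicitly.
Conjugacy classes: {e} of size 1, {r^4} of size 1, {r^1, r^7} of size 2, {r^2, r^6} of size 2, {r^3, r^5} of size 2, {s, sr^2, ...} of size 4, {sr, sr^3, ...} of size 4.
Character table:
  irrep \ class              {e} (size 1)  {r^4} (size 1)  {r^1, r^7} (size 2)  {r^2, r^6} (size 2)  {r^3, r^5} (size 2)  {s, sr^2, ...} (size 4)  {sr, sr^3, ...} (size 4)
  chi_1 (triv)               1             1               1                    1                    1                    1                        1                       
  chi_2 (sign: r->1, s->-1)  1             1               1                    1                    1                    -1                       -1                      
  chi_3 (r->-1, s->1)        1             1               -1                   1                    -1                   1                        -1                      
  chi_4 (r->-1, s->-1)       1             1               -1                   1                    -1                   -1                       1                       
  chi_5 (2d, j=1)            2             -2              sqrt(2)              0                    -sqrt(2)             0                        0                       
  chi_6 (2d, j=2)            2             2               0                    -2                   0                    0                        0                       
  chi_7 (2d, j=3)            2             -2              -sqrt(2)             0                    sqrt(2)              0                        0                       

Spot check: chi_5 (2d, j=1) on {e} = 2.

Argument: D_8 has order 2*8 = 16 with 7 conjugacy classes, hence 7 irreducibles. Sum of squared dims 1 + 1 + 1 + 1 + 4 + 4 + 4 = 16 = |G|. Linear characters come from the abelianisation; the 2-dimensional irreps have character r^k -> 2*cos(2*pi*j*k/8), reflections -> 0.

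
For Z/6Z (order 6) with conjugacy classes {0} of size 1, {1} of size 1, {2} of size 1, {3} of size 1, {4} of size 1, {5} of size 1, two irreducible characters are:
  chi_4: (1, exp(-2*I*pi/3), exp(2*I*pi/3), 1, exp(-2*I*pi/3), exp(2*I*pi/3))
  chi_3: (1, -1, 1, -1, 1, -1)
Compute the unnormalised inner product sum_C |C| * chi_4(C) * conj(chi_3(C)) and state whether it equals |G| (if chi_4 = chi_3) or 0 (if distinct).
Sum = 0; so <chi_4, chi_3> = 0 (distinct irreducibles are orthogonal).

Explanation: Compute term by term over conjugacy classes (|C| * chi_4(C) * conj(chi_3(C))):
  1*(1)*conj(1) + 1*(exp(-2*I*pi/3))*conj(-1) + 1*(exp(2*I*pi/3))*conj(1) + 1*(1)*conj(-1) + 1*(exp(-2*I*pi/3))*conj(1) + 1*(exp(2*I*pi/3))*conj(-1)
  = (1) + (-exp(-2*I*pi/3)) + (exp(2*I*pi/3)) + (-1) + (exp(-2*I*pi/3)) + (-exp(2*I*pi/3))
  = 0.
(Exp terms are combined using exp(i*s)*conj(exp(i*t)) = exp(i*(s-t)), and sums of them are collapsed using the identity that for every m > 1 the m distinct m-th roots of unity sum to 0, e.g. 1 + exp(2*I*pi/3) + exp(-2*I*pi/3) = 0.)
Dividing by |G| = 6 gives 0/6 = 0, matching the row-orthogonality relation <chi_4, chi_3> = [chi_4 = chi_3].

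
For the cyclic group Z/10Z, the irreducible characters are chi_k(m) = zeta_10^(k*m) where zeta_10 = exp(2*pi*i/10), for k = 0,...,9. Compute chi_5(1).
chi_5(1) = zeta_10^5 = -1

Explanation: chi_5(1) = zeta_10^(5*1) = zeta_10^5. Since zeta_10^10 = 1, this equals zeta_10^5 = exp(2*pi*i*5/10) = -1.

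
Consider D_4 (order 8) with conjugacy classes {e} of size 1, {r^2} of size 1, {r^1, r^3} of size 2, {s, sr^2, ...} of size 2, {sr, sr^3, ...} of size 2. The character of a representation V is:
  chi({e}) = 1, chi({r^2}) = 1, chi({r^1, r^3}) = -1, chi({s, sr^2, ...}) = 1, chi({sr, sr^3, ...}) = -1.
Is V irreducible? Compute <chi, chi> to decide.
Irreducible: <chi, chi> = 1.

Reasoning: <chi, chi> = (1/|G|) sum_C |C| * |chi(C)|^2 = (1/8)[1*|1|^2 + 1*|1|^2 + 2*|-1|^2 + 2*|1|^2 + 2*|-1|^2]
  = (1/8)[(1) + (1) + (2) + (2) + (2)] = 8/8 = 1.
A character is irreducible iff <chi, chi> = 1, so this representation is irreducible.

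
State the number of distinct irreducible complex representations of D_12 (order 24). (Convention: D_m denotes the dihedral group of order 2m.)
9

Proof sketch: The number of irreducible complex representations of a finite group equals its number of conjugacy classes. D_12 has 9 conjugacy classes (n/2 + 3 for n even), so D_12 (order 24) has exactly 9 irreducible complex representations.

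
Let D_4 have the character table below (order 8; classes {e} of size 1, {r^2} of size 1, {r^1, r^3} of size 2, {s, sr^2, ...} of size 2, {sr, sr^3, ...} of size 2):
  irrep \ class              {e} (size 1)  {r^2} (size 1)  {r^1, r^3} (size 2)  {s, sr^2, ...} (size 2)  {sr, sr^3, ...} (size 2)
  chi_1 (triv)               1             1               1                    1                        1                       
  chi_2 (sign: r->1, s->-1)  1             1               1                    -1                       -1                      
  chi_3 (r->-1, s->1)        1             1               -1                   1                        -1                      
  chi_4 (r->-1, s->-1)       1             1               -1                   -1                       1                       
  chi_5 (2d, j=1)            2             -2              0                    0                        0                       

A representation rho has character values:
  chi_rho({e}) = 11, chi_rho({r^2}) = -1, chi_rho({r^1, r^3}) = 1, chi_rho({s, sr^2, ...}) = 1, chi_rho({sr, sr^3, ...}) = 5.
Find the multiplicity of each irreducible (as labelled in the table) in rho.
Multiplicities: chi_1: 3, chi_2: 0, chi_3: 0, chi_4: 2, chi_5: 3.

Details: Use <chi_rho, chi> = (1/|G|) sum_C |C| * chi_rho(C) * conj(chi(C)) with |G| = 8 for each irreducible chi in the table:
  <chi_rho, chi_1> = (1/8)[1*(11)*conj(1) + 1*(-1)*conj(1) + 2*(1)*conj(1) + 2*(1)*conj(1) + 2*(5)*conj(1)]
      = (1/8)[(11) + (-1) + (2) + (2) + (10)] = 24/8 = 3
  <chi_rho, chi_2> = (1/8)[1*(11)*conj(1) + 1*(-1)*conj(1) + 2*(1)*conj(1) + 2*(1)*conj(-1) + 2*(5)*conj(-1)]
      = (1/8)[(11) + (-1) + (2) + (-2) + (-10)] = 0/8 = 0
  <chi_rho, chi_3> = (1/8)[1*(11)*conj(1) + 1*(-1)*conj(1) + 2*(1)*conj(-1) + 2*(1)*conj(1) + 2*(5)*conj(-1)]
      = (1/8)[(11) + (-1) + (-2) + (2) + (-10)] = 0/8 = 0
  <chi_rho, chi_4> = (1/8)[1*(11)*conj(1) + 1*(-1)*conj(1) + 2*(1)*conj(-1) + 2*(1)*conj(-1) + 2*(5)*conj(1)]
      = (1/8)[(11) + (-1) + (-2) + (-2) + (10)] = 16/8 = 2
  <chi_rho, chi_5> = (1/8)[1*(11)*conj(2) + 1*(-1)*conj(-2) + 2*(1)*conj(0) + 2*(1)*conj(0) + 2*(5)*conj(0)]
      = (1/8)[(22) + (2) + (0) + (0) + (0)] = 24/8 = 3
Dimension check: dim(rho) = sum (mult * dim) = 3*1 + 0*1 + 0*1 + 2*1 + 3*2 = 11 = chi_rho(e) = 11.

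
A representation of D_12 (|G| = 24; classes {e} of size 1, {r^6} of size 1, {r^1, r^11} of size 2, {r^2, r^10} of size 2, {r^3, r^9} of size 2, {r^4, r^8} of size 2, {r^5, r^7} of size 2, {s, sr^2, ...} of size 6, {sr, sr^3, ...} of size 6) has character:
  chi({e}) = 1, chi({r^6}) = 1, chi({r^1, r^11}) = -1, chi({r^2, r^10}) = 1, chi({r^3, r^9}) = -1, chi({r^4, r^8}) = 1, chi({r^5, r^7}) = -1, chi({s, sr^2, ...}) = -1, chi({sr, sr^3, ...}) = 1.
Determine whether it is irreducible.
Irreducible: <chi, chi> = 1.

Working: <chi, chi> = (1/|G|) sum_C |C| * |chi(C)|^2 = (1/24)[1*|1|^2 + 1*|1|^2 + 2*|-1|^2 + 2*|1|^2 + 2*|-1|^2 + 2*|1|^2 + 2*|-1|^2 + 6*|-1|^2 + 6*|1|^2]
  = (1/24)[(1) + (1) + (2) + (2) + (2) + (2) + (2) + (6) + (6)] = 24/24 = 1.
A character is irreducible iff <chi, chi> = 1, so this representation is irreducible.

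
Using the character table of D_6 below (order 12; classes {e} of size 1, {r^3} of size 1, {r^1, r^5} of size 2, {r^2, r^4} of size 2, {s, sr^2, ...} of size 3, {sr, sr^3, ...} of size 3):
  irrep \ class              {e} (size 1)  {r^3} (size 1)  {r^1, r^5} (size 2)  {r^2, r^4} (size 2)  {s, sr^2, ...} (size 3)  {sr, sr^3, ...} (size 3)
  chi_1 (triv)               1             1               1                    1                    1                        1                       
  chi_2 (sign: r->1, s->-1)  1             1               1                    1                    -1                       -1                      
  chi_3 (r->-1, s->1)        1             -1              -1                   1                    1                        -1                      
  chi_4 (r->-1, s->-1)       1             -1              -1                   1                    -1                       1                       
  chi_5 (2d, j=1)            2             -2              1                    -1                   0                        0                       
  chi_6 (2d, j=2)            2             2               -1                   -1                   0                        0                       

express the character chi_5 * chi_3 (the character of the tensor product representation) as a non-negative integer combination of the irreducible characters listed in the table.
chi_5 tensor chi_3 = chi_6 (all other irreducibles have multiplicity 0).

Working: The character of a tensor product is the pointwise product (chi_5 * chi_3)(C) = chi_5(C) * chi_3(C):
  {e}: (2)*(1), {r^3}: (-2)*(-1), {r^1, r^5}: (1)*(-1), {r^2, r^4}: (-1)*(1), {s, sr^2, ...}: (0)*(1), {sr, sr^3, ...}: (0)*(-1)
so (chi_5 * chi_3) takes values
  {e} -> 2, {r^3} -> 2, {r^1, r^5} -> -1, {r^2, r^4} -> -1, {s, sr^2, ...} -> 0, {sr, sr^3, ...} -> 0.
Now take the inner product of this character with each irreducible chi from the table, <chi_5*chi_3, chi> = (1/12) sum_C |C| (chi_5*chi_3)(C) conj(chi(C)):
  <chi_5*chi_3, chi_1> = (1/12)[1*(2)*conj(1) + 1*(2)*conj(1) + 2*(-1)*conj(1) + 2*(-1)*conj(1) + 3*(0)*conj(1) + 3*(0)*conj(1)]
      = (1/12)[(2) + (2) + (-2) + (-2) + (0) + (0)] = 0/12 = 0
  <chi_5*chi_3, chi_2> = (1/12)[1*(2)*conj(1) + 1*(2)*conj(1) + 2*(-1)*conj(1) + 2*(-1)*conj(1) + 3*(0)*conj(-1) + 3*(0)*conj(-1)]
      = (1/12)[(2) + (2) + (-2) + (-2) + (0) + (0)] = 0/12 = 0
  <chi_5*chi_3, chi_3> = (1/12)[1*(2)*conj(1) + 1*(2)*conj(-1) + 2*(-1)*conj(-1) + 2*(-1)*conj(1) + 3*(0)*conj(1) + 3*(0)*conj(-1)]
      = (1/12)[(2) + (-2) + (2) + (-2) + (0) + (0)] = 0/12 = 0
  <chi_5*chi_3, chi_4> = (1/12)[1*(2)*conj(1) + 1*(2)*conj(-1) + 2*(-1)*conj(-1) + 2*(-1)*conj(1) + 3*(0)*conj(-1) + 3*(0)*conj(1)]
      = (1/12)[(2) + (-2) + (2) + (-2) + (0) + (0)] = 0/12 = 0
  <chi_5*chi_3, chi_5> = (1/12)[1*(2)*conj(2) + 1*(2)*conj(-2) + 2*(-1)*conj(1) + 2*(-1)*conj(-1) + 3*(0)*conj(0) + 3*(0)*conj(0)]
      = (1/12)[(4) + (-4) + (-2) + (2) + (0) + (0)] = 0/12 = 0
  <chi_5*chi_3, chi_6> = (1/12)[1*(2)*conj(2) + 1*(2)*conj(2) + 2*(-1)*conj(-1) + 2*(-1)*conj(-1) + 3*(0)*conj(0) + 3*(0)*conj(0)]
      = (1/12)[(4) + (4) + (2) + (2) + (0) + (0)] = 12/12 = 1
Hence the multiplicities are chi_6: 1. Dimension check: dim(chi_5)*dim(chi_3) = 2*1 = 2 and sum (mult * dim) = 1*2 = 2.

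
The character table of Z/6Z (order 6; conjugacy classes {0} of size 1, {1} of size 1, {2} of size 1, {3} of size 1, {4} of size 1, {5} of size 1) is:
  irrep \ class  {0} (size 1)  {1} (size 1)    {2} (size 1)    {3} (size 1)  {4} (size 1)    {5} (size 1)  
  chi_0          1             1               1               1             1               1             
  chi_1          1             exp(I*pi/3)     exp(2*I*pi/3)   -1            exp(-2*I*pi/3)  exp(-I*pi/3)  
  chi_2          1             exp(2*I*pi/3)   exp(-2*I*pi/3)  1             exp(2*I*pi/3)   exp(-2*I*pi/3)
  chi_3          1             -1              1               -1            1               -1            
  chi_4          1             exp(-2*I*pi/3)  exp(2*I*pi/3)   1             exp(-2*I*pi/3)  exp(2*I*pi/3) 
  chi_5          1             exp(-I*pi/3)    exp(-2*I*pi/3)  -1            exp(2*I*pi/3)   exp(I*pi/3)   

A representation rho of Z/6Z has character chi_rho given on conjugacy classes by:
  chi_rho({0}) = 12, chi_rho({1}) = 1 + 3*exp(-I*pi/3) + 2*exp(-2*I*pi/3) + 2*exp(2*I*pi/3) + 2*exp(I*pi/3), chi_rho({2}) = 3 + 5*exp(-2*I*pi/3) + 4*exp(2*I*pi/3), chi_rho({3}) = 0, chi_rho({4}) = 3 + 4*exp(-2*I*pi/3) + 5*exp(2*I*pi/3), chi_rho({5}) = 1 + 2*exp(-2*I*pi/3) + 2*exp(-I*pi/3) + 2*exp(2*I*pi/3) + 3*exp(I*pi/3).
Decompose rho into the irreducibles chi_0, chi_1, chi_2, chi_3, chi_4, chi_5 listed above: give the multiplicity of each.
Multiplicities: chi_0: 2, chi_1: 2, chi_2: 2, chi_3: 1, chi_4: 2, chi_5: 3.

Working: Use <chi_rho, chi> = (1/|G|) sum_C |C| * chi_rho(C) * conj(chi(C)) with |G| = 6 for each irreducible chi in the table:
  <chi_rho, chi_0> = (1/6)[1*(12)*conj(1) + 1*(1 + 3*exp(-I*pi/3) + 2*exp(-2*I*pi/3) + 2*exp(2*I*pi/3) + 2*exp(I*pi/3))*conj(1) + 1*(3 + 5*exp(-2*I*pi/3) + 4*exp(2*I*pi/3))*conj(1) + 1*(0)*conj(1) + 1*(3 + 4*exp(-2*I*pi/3) + 5*exp(2*I*pi/3))*conj(1) + 1*(1 + 2*exp(-2*I*pi/3) + 2*exp(-I*pi/3) + 2*exp(2*I*pi/3) + 3*exp(I*pi/3))*conj(1)]
      = (1/6)[(12) + (1 + 3*exp(-I*pi/3) + 2*exp(-2*I*pi/3) + 2*exp(2*I*pi/3) + 2*exp(I*pi/3)) + (3 + 5*exp(-2*I*pi/3) + 4*exp(2*I*pi/3)) + (0) + (3 + 4*exp(-2*I*pi/3) + 5*exp(2*I*pi/3)) + (1 + 2*exp(-2*I*pi/3) + 2*exp(-I*pi/3) + 2*exp(2*I*pi/3) + 3*exp(I*pi/3))] = 12/6 = 2
  <chi_rho, chi_1> = (1/6)[1*(12)*conj(1) + 1*(1 + 3*exp(-I*pi/3) + 2*exp(-2*I*pi/3) + 2*exp(2*I*pi/3) + 2*exp(I*pi/3))*conj(exp(I*pi/3)) + 1*(3 + 5*exp(-2*I*pi/3) + 4*exp(2*I*pi/3))*conj(exp(2*I*pi/3)) + 1*(0)*conj(-1) + 1*(3 + 4*exp(-2*I*pi/3) + 5*exp(2*I*pi/3))*conj(exp(-2*I*pi/3)) + 1*(1 + 2*exp(-2*I*pi/3) + 2*exp(-I*pi/3) + 2*exp(2*I*pi/3) + 3*exp(I*pi/3))*conj(exp(-I*pi/3))]
      = (1/6)[(12) + (3*exp(-2*I*pi/3) + exp(-I*pi/3) + 2*exp(I*pi/3)) + (4 + 3*exp(-2*I*pi/3) + 5*exp(2*I*pi/3)) + (0) + (4 + 5*exp(-2*I*pi/3) + 3*exp(2*I*pi/3)) + (2*exp(-I*pi/3) + exp(I*pi/3) + 3*exp(2*I*pi/3))] = 12/6 = 2
  <chi_rho, chi_2> = (1/6)[1*(12)*conj(1) + 1*(1 + 3*exp(-I*pi/3) + 2*exp(-2*I*pi/3) + 2*exp(2*I*pi/3) + 2*exp(I*pi/3))*conj(exp(2*I*pi/3)) + 1*(3 + 5*exp(-2*I*pi/3) + 4*exp(2*I*pi/3))*conj(exp(-2*I*pi/3)) + 1*(0)*conj(1) + 1*(3 + 4*exp(-2*I*pi/3) + 5*exp(2*I*pi/3))*conj(exp(2*I*pi/3)) + 1*(1 + 2*exp(-2*I*pi/3) + 2*exp(-I*pi/3) + 2*exp(2*I*pi/3) + 3*exp(I*pi/3))*conj(exp(-2*I*pi/3))]
      = (1/6)[(12) + (-1 + 2*exp(-I*pi/3) + exp(-2*I*pi/3) + 2*exp(2*I*pi/3)) + (5 + 4*exp(-2*I*pi/3) + 3*exp(2*I*pi/3)) + (0) + (5 + 3*exp(-2*I*pi/3) + 4*exp(2*I*pi/3)) + (-1 + 2*exp(-2*I*pi/3) + exp(2*I*pi/3) + 2*exp(I*pi/3))] = 12/6 = 2
  <chi_rho, chi_3> = (1/6)[1*(12)*conj(1) + 1*(1 + 3*exp(-I*pi/3) + 2*exp(-2*I*pi/3) + 2*exp(2*I*pi/3) + 2*exp(I*pi/3))*conj(-1) + 1*(3 + 5*exp(-2*I*pi/3) + 4*exp(2*I*pi/3))*conj(1) + 1*(0)*conj(-1) + 1*(3 + 4*exp(-2*I*pi/3) + 5*exp(2*I*pi/3))*conj(1) + 1*(1 + 2*exp(-2*I*pi/3) + 2*exp(-I*pi/3) + 2*exp(2*I*pi/3) + 3*exp(I*pi/3))*conj(-1)]
      = (1/6)[(12) + (-1 - 2*exp(I*pi/3) - 2*exp(2*I*pi/3) - 2*exp(-2*I*pi/3) - 3*exp(-I*pi/3)) + (3 + 5*exp(-2*I*pi/3) + 4*exp(2*I*pi/3)) + (0) + (3 + 4*exp(-2*I*pi/3) + 5*exp(2*I*pi/3)) + (-1 - 3*exp(I*pi/3) - 2*exp(2*I*pi/3) - 2*exp(-I*pi/3) - 2*exp(-2*I*pi/3))] = 6/6 = 1
  <chi_rho, chi_4> = (1/6)[1*(12)*conj(1) + 1*(1 + 3*exp(-I*pi/3) + 2*exp(-2*I*pi/3) + 2*exp(2*I*pi/3) + 2*exp(I*pi/3))*conj(exp(-2*I*pi/3)) + 1*(3 + 5*exp(-2*I*pi/3) + 4*exp(2*I*pi/3))*conj(exp(2*I*pi/3)) + 1*(0)*conj(1) + 1*(3 + 4*exp(-2*I*pi/3) + 5*exp(2*I*pi/3))*conj(exp(-2*I*pi/3)) + 1*(1 + 2*exp(-2*I*pi/3) + 2*exp(-I*pi/3) + 2*exp(2*I*pi/3) + 3*exp(I*pi/3))*conj(exp(2*I*pi/3))]
      = (1/6)[(12) + (2*exp(-2*I*pi/3) + exp(2*I*pi/3) + 3*exp(I*pi/3)) + (4 + 3*exp(-2*I*pi/3) + 5*exp(2*I*pi/3)) + (0) + (4 + 5*exp(-2*I*pi/3) + 3*exp(2*I*pi/3)) + (3*exp(-I*pi/3) + exp(-2*I*pi/3) + 2*exp(2*I*pi/3))] = 12/6 = 2
  <chi_rho, chi_5> = (1/6)[1*(12)*conj(1) + 1*(1 + 3*exp(-I*pi/3) + 2*exp(-2*I*pi/3) + 2*exp(2*I*pi/3) + 2*exp(I*pi/3))*conj(exp(-I*pi/3)) + 1*(3 + 5*exp(-2*I*pi/3) + 4*exp(2*I*pi/3))*conj(exp(-2*I*pi/3)) + 1*(0)*conj(-1) + 1*(3 + 4*exp(-2*I*pi/3) + 5*exp(2*I*pi/3))*conj(exp(2*I*pi/3)) + 1*(1 + 2*exp(-2*I*pi/3) + 2*exp(-I*pi/3) + 2*exp(2*I*pi/3) + 3*exp(I*pi/3))*conj(exp(I*pi/3))]
      = (1/6)[(12) + (1 + 2*exp(-I*pi/3) + exp(I*pi/3) + 2*exp(2*I*pi/3)) + (5 + 4*exp(-2*I*pi/3) + 3*exp(2*I*pi/3)) + (0) + (5 + 3*exp(-2*I*pi/3) + 4*exp(2*I*pi/3)) + (1 + 2*exp(-2*I*pi/3) + exp(-I*pi/3) + 2*exp(I*pi/3))] = 18/6 = 3
(Exp terms are combined using exp(i*s)*conj(exp(i*t)) = exp(i*(s-t)), and sums of them are collapsed using the identity that for every m > 1 the m distinct m-th roots of unity sum to 0, e.g. 1 + exp(2*I*pi/3) + exp(-2*I*pi/3) = 0.)
Dimension check: dim(rho) = sum (mult * dim) = 2*1 + 2*1 + 2*1 + 1*1 + 2*1 + 3*1 = 12 = chi_rho(e) = 12.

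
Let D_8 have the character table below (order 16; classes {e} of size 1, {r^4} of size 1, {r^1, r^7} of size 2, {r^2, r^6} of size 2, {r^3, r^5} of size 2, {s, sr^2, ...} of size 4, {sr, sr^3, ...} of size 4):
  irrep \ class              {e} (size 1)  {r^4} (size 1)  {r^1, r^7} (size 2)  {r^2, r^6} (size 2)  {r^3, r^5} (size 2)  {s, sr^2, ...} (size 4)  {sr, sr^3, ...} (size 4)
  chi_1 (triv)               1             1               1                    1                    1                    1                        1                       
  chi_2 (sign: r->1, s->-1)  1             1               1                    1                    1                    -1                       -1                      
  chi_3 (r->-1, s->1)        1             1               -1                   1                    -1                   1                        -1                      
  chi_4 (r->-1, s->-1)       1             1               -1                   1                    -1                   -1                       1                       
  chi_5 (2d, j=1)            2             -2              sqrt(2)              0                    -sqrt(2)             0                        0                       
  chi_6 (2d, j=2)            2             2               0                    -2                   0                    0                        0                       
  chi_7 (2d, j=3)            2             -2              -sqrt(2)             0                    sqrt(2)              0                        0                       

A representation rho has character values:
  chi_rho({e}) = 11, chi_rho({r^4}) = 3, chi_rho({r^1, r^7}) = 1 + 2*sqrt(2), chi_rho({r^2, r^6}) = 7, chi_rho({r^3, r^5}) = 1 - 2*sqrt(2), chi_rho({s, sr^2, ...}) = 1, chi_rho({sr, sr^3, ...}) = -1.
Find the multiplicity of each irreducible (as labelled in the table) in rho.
Multiplicities: chi_1: 2, chi_2: 2, chi_3: 2, chi_4: 1, chi_5: 2, chi_6: 0, chi_7: 0.

Reasoning: Use <chi_rho, chi> = (1/|G|) sum_C |C| * chi_rho(C) * conj(chi(C)) with |G| = 16 for each irreducible chi in the table:
  <chi_rho, chi_1> = (1/16)[1*(11)*conj(1) + 1*(3)*conj(1) + 2*(1 + 2*sqrt(2))*conj(1) + 2*(7)*conj(1) + 2*(1 - 2*sqrt(2))*conj(1) + 4*(1)*conj(1) + 4*(-1)*conj(1)]
      = (1/16)[(11) + (3) + (2 + 4*sqrt(2)) + (14) + (2 - 4*sqrt(2)) + (4) + (-4)] = 32/16 = 2
  <chi_rho, chi_2> = (1/16)[1*(11)*conj(1) + 1*(3)*conj(1) + 2*(1 + 2*sqrt(2))*conj(1) + 2*(7)*conj(1) + 2*(1 - 2*sqrt(2))*conj(1) + 4*(1)*conj(-1) + 4*(-1)*conj(-1)]
      = (1/16)[(11) + (3) + (2 + 4*sqrt(2)) + (14) + (2 - 4*sqrt(2)) + (-4) + (4)] = 32/16 = 2
  <chi_rho, chi_3> = (1/16)[1*(11)*conj(1) + 1*(3)*conj(1) + 2*(1 + 2*sqrt(2))*conj(-1) + 2*(7)*conj(1) + 2*(1 - 2*sqrt(2))*conj(-1) + 4*(1)*conj(1) + 4*(-1)*conj(-1)]
      = (1/16)[(11) + (3) + (-4*sqrt(2) - 2) + (14) + (-2 + 4*sqrt(2)) + (4) + (4)] = 32/16 = 2
  <chi_rho, chi_4> = (1/16)[1*(11)*conj(1) + 1*(3)*conj(1) + 2*(1 + 2*sqrt(2))*conj(-1) + 2*(7)*conj(1) + 2*(1 - 2*sqrt(2))*conj(-1) + 4*(1)*conj(-1) + 4*(-1)*conj(1)]
      = (1/16)[(11) + (3) + (-4*sqrt(2) - 2) + (14) + (-2 + 4*sqrt(2)) + (-4) + (-4)] = 16/16 = 1
  <chi_rho, chi_5> = (1/16)[1*(11)*conj(2) + 1*(3)*conj(-2) + 2*(1 + 2*sqrt(2))*conj(sqrt(2)) + 2*(7)*conj(0) + 2*(1 - 2*sqrt(2))*conj(-sqrt(2)) + 4*(1)*conj(0) + 4*(-1)*conj(0)]
      = (1/16)[(22) + (-6) + (2*sqrt(2) + 8) + (0) + (8 - 2*sqrt(2)) + (0) + (0)] = 32/16 = 2
  <chi_rho, chi_6> = (1/16)[1*(11)*conj(2) + 1*(3)*conj(2) + 2*(1 + 2*sqrt(2))*conj(0) + 2*(7)*conj(-2) + 2*(1 - 2*sqrt(2))*conj(0) + 4*(1)*conj(0) + 4*(-1)*conj(0)]
      = (1/16)[(22) + (6) + (0) + (-28) + (0) + (0) + (0)] = 0/16 = 0
  <chi_rho, chi_7> = (1/16)[1*(11)*conj(2) + 1*(3)*conj(-2) + 2*(1 + 2*sqrt(2))*conj(-sqrt(2)) + 2*(7)*conj(0) + 2*(1 - 2*sqrt(2))*conj(sqrt(2)) + 4*(1)*conj(0) + 4*(-1)*conj(0)]
      = (1/16)[(22) + (-6) + (-8 - 2*sqrt(2)) + (0) + (-8 + 2*sqrt(2)) + (0) + (0)] = 0/16 = 0
Dimension check: dim(rho) = sum (mult * dim) = 2*1 + 2*1 + 2*1 + 1*1 + 2*2 + 0*2 + 0*2 = 11 = chi_rho(e) = 11.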